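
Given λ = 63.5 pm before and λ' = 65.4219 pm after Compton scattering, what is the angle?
78.00°

First find the wavelength shift:
Δλ = λ' - λ = 65.4219 - 63.5 = 1.9219 pm

Using Δλ = λ_C(1 - cos θ), with λ_C = h/(m_e·c) ≈ 2.42631024 pm:
cos θ = 1 - Δλ/λ_C
cos θ = 1 - 1.9219/2.42631024
cos θ = 0.207892

θ = arccos(0.207892)
θ = 78.00°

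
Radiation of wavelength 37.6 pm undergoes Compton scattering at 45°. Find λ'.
38.3106 pm

Using the Compton formula: λ' = λ + λ_C(1 − cos θ)

For θ = 45°, cos θ = √2/2 (exact) ≈ 0.7071, so:
1 − cos 45° = 1 − (√2/2) ≈ 0.2929

Δλ = λ_C × 0.2929 = 2.4263 × 0.2929 = 0.7106 pm

λ' = 37.6 + 0.7106 = 38.3106 pm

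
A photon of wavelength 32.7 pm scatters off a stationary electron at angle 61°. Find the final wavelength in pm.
33.9500 pm

Using the Compton scattering formula:
λ' = λ + Δλ = λ + λ_C(1 - cos θ)

Given:
- Initial wavelength λ = 32.7 pm
- Scattering angle θ = 61°
- Compton wavelength λ_C ≈ 2.4263 pm

Calculate the shift:
Δλ = 2.4263 × (1 - cos(61°))
Δλ = 2.4263 × 0.5152
Δλ = 1.2500 pm

Final wavelength:
λ' = 32.7 + 1.2500 = 33.9500 pm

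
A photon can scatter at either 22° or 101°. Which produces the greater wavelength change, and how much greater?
101° produces the larger shift by a factor of 16.354

Calculate both shifts using Δλ = λ_C(1 - cos θ):

For θ₁ = 22°:
Δλ₁ = 2.4263 × (1 - cos(22°))
Δλ₁ = 2.4263 × 0.0728
Δλ₁ = 0.1767 pm

For θ₂ = 101°:
Δλ₂ = 2.4263 × (1 - cos(101°))
Δλ₂ = 2.4263 × 1.1908
Δλ₂ = 2.8893 pm

The 101° angle produces the larger shift.
Ratio: 2.8893/0.1767 = 16.354

(Intermediate values are shown rounded; full precision is carried through to the final answer.)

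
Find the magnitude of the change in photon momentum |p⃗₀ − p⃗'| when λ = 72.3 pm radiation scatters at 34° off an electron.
5.3439e-24 kg·m/s

Photon momentum magnitude is p = h/λ.

Initial momentum:
p₀ = h/λ = 6.6261e-34/7.2300e-11 = 9.1647e-24 kg·m/s

After scattering:
λ' = λ + Δλ = 72.3 + 0.4148 = 72.7148 pm
p' = h/λ' = 6.6261e-34/7.2715e-11 = 9.1124e-24 kg·m/s

Momentum is a vector; the scattered photon's direction makes angle θ = 34° with the incident direction. The magnitude of the vector change Δp⃗ = p⃗₀ − p⃗' is found from the law of cosines:
|Δp⃗|² = p₀² + p'² − 2p₀p'cos θ
|Δp⃗|² = (9.1647e-24)² + (9.1124e-24)² − 2·9.1647e-24·9.1124e-24·cos(34°)
|Δp⃗| = 5.3439e-24 kg·m/s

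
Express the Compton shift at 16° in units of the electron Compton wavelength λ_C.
0.0387 λ_C

The Compton shift formula is:
Δλ = λ_C(1 - cos θ)

Dividing both sides by λ_C:
Δλ/λ_C = 1 - cos θ

For θ = 16°:
Δλ/λ_C = 1 - cos(16°)
Δλ/λ_C = 1 - 0.9613
Δλ/λ_C = 0.0387

This means the shift is 0.0387 × λ_C = 0.0940 pm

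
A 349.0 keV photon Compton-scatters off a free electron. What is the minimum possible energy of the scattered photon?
147.5093 keV (at θ = 180°)

The scattered photon has minimum energy when its wavelength is maximum, i.e., when the Compton shift Δλ = λ_C(1 − cos θ) is maximum. This occurs at θ = 180° (backscattering), giving Δλ_max = 2λ_C = 4.8526 pm.

Initial wavelength: λ₀ = hc/E₀ = 3.5526 pm
Maximum final wavelength: λ'_max = λ₀ + 2λ_C = 3.5526 + 4.8526 = 8.4052 pm
Minimum final energy: E'_min = hc/λ'_max = 147.5093 keV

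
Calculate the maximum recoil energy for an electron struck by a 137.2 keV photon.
47.9345 keV

Maximum energy transfer occurs at θ = 180° (backscattering).

Initial photon: E₀ = 137.2 keV → λ₀ = 9.0367 pm

Maximum Compton shift (at 180°):
Δλ_max = 2λ_C = 2 × 2.4263 = 4.8526 pm

Final wavelength:
λ' = 9.0367 + 4.8526 = 13.8894 pm

Minimum photon energy (maximum energy to electron):
E'_min = hc/λ' = 89.2655 keV

Maximum electron kinetic energy:
K_max = E₀ - E'_min = 137.2000 - 89.2655 = 47.9345 keV

(Intermediate values are shown rounded; full precision is carried through to the final answer.)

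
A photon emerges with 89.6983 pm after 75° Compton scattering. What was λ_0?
87.9000 pm

From λ' = λ + Δλ, we have λ = λ' - Δλ

First calculate the Compton shift:
Δλ = λ_C(1 - cos θ)
Δλ = 2.4263 × (1 - cos(75°))
Δλ = 2.4263 × 0.7412
Δλ = 1.7983 pm

Initial wavelength:
λ = λ' - Δλ
λ = 89.6983 - 1.7983
λ = 87.9000 pm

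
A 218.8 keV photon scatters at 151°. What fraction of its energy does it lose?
0.4453 (or 44.53%)

Calculate initial and final photon energies:

Initial: E₀ = 218.8 keV → λ₀ = 5.6666 pm
Compton shift: Δλ = 4.5484 pm
Final wavelength: λ' = 10.2150 pm
Final energy: E' = 121.3751 keV

Fractional energy loss:
(E₀ - E')/E₀ = (218.8000 - 121.3751)/218.8000
= 97.4249/218.8000
= 0.4453
= 44.53%

(Intermediate values are shown rounded; full precision is carried through to the final answer.)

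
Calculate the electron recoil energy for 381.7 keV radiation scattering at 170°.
227.9492 keV

By energy conservation: K_e = E_initial - E_final

First find the scattered photon energy:
Initial wavelength: λ = hc/E = 3.2482 pm
Compton shift: Δλ = λ_C(1 - cos(170°)) = 4.8158 pm
Final wavelength: λ' = 3.2482 + 4.8158 = 8.0640 pm
Final photon energy: E' = hc/λ' = 153.7508 keV

Electron kinetic energy:
K_e = E - E' = 381.7000 - 153.7508 = 227.9492 keV

(Intermediate values are shown rounded; full precision is carried through to the final answer.)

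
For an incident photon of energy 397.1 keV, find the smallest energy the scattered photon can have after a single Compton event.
155.4688 keV (at θ = 180°)

The scattered photon has minimum energy when its wavelength is maximum, i.e., when the Compton shift Δλ = λ_C(1 − cos θ) is maximum. This occurs at θ = 180° (backscattering), giving Δλ_max = 2λ_C = 4.8526 pm.

Initial wavelength: λ₀ = hc/E₀ = 3.1222 pm
Maximum final wavelength: λ'_max = λ₀ + 2λ_C = 3.1222 + 4.8526 = 7.9749 pm
Minimum final energy: E'_min = hc/λ'_max = 155.4688 keV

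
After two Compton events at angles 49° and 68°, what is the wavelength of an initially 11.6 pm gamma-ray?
13.9519 pm

Apply Compton shift twice:

First scattering at θ₁ = 49°:
Δλ₁ = λ_C(1 - cos(49°))
Δλ₁ = 2.4263 × 0.3439
Δλ₁ = 0.8345 pm

After first scattering:
λ₁ = 11.6 + 0.8345 = 12.4345 pm

Second scattering at θ₂ = 68°:
Δλ₂ = λ_C(1 - cos(68°))
Δλ₂ = 2.4263 × 0.6254
Δλ₂ = 1.5174 pm

Final wavelength:
λ₂ = 12.4345 + 1.5174 = 13.9519 pm

Total shift: Δλ_total = 0.8345 + 1.5174 = 2.3519 pm

(Intermediate values are shown rounded; full precision is carried through to the final answer.)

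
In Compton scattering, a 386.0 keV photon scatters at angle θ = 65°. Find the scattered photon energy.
268.7752 keV

First convert energy to wavelength:
λ = hc/E, with hc ≈ 1239.842 keV·pm (i.e. 1239.842 eV·nm)

For E = 386.0 keV = 386000 eV:
λ = 1239.842 keV·pm / 386.0 keV
λ = 3.2120 pm

Calculate the Compton shift:
Δλ = λ_C(1 - cos(65°)) = 2.4263 × 0.5774
Δλ = 1.4009 pm

Final wavelength:
λ' = 3.2120 + 1.4009 = 4.6129 pm

Final energy:
E' = hc/λ' = 1239.842 / 4.6129 = 268.7752 keV

(Intermediate values are shown rounded; full precision is carried through to the final answer.)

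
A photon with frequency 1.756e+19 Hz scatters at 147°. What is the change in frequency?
3.638e+18 Hz (decrease)

Convert frequency to wavelength (c = 299792458 m/s):
λ₀ = c/f₀ = 299792458/1.756e+19 = 1.7072463e-11 m = 17.0725 pm

Calculate Compton shift:
Δλ = λ_C(1 - cos(147°)) = 4.4612 pm

Final wavelength:
λ' = λ₀ + Δλ = 17.0725 + 4.4612 = 21.5336 pm

Final frequency:
f' = c/λ' = 299792458/2.1533649e-11 = 1.3922047e+19 Hz

Frequency shift (decrease):
Δf = f₀ - f' = 1.756e+19 - 1.3922047e+19 = 3.638e+18 Hz

(Intermediate values are shown rounded; full precision is carried through to the final answer.)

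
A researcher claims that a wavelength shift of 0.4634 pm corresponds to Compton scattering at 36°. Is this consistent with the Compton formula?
Yes, consistent

Calculate the expected shift for θ = 36°:

Δλ_expected = λ_C(1 - cos(36°))
Δλ_expected = 2.4263 × (1 - cos(36°))
Δλ_expected = 2.4263 × 0.1910
Δλ_expected = 0.4634 pm

Given shift: 0.4634 pm
Expected shift: 0.4634 pm
Difference: 0.0000 pm

The values match. This is consistent with Compton scattering at the stated angle.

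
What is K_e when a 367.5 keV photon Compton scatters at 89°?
152.1631 keV

By energy conservation: K_e = E_initial - E_final

First find the scattered photon energy:
Initial wavelength: λ = hc/E = 3.3737 pm
Compton shift: Δλ = λ_C(1 - cos(89°)) = 2.3840 pm
Final wavelength: λ' = 3.3737 + 2.3840 = 5.7577 pm
Final photon energy: E' = hc/λ' = 215.3369 keV

Electron kinetic energy:
K_e = E - E' = 367.5000 - 215.3369 = 152.1631 keV

(Intermediate values are shown rounded; full precision is carried through to the final answer.)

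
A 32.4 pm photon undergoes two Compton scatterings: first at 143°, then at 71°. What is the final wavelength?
38.4004 pm

Apply Compton shift twice:

First scattering at θ₁ = 143°:
Δλ₁ = λ_C(1 - cos(143°))
Δλ₁ = 2.4263 × 1.7986
Δλ₁ = 4.3640 pm

After first scattering:
λ₁ = 32.4 + 4.3640 = 36.7640 pm

Second scattering at θ₂ = 71°:
Δλ₂ = λ_C(1 - cos(71°))
Δλ₂ = 2.4263 × 0.6744
Δλ₂ = 1.6364 pm

Final wavelength:
λ₂ = 36.7640 + 1.6364 = 38.4004 pm

Total shift: Δλ_total = 4.3640 + 1.6364 = 6.0004 pm

(Intermediate values are shown rounded; full precision is carried through to the final answer.)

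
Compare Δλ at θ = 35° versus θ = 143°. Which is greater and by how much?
143° produces the larger shift by a factor of 9.946

Calculate both shifts using Δλ = λ_C(1 - cos θ):

For θ₁ = 35°:
Δλ₁ = 2.4263 × (1 - cos(35°))
Δλ₁ = 2.4263 × 0.1808
Δλ₁ = 0.4388 pm

For θ₂ = 143°:
Δλ₂ = 2.4263 × (1 - cos(143°))
Δλ₂ = 2.4263 × 1.7986
Δλ₂ = 4.3640 pm

The 143° angle produces the larger shift.
Ratio: 4.3640/0.4388 = 9.946

(Intermediate values are shown rounded; full precision is carried through to the final answer.)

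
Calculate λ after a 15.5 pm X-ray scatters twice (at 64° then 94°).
19.4582 pm

Apply Compton shift twice:

First scattering at θ₁ = 64°:
Δλ₁ = λ_C(1 - cos(64°))
Δλ₁ = 2.4263 × 0.5616
Δλ₁ = 1.3627 pm

After first scattering:
λ₁ = 15.5 + 1.3627 = 16.8627 pm

Second scattering at θ₂ = 94°:
Δλ₂ = λ_C(1 - cos(94°))
Δλ₂ = 2.4263 × 1.0698
Δλ₂ = 2.5956 pm

Final wavelength:
λ₂ = 16.8627 + 2.5956 = 19.4582 pm

Total shift: Δλ_total = 1.3627 + 2.5956 = 3.9582 pm

(Intermediate values are shown rounded; full precision is carried through to the final answer.)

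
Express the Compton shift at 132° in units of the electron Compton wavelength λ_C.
1.6691 λ_C

The Compton shift formula is:
Δλ = λ_C(1 - cos θ)

Dividing both sides by λ_C:
Δλ/λ_C = 1 - cos θ

For θ = 132°:
Δλ/λ_C = 1 - cos(132°)
Δλ/λ_C = 1 - -0.6691
Δλ/λ_C = 1.6691

This means the shift is 1.6691 × λ_C = 4.0498 pm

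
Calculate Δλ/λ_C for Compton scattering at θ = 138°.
1.7431 λ_C

The Compton shift formula is:
Δλ = λ_C(1 - cos θ)

Dividing both sides by λ_C:
Δλ/λ_C = 1 - cos θ

For θ = 138°:
Δλ/λ_C = 1 - cos(138°)
Δλ/λ_C = 1 - -0.7431
Δλ/λ_C = 1.7431

This means the shift is 1.7431 × λ_C = 4.2294 pm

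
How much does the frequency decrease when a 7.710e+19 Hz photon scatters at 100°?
3.259e+19 Hz (decrease)

Convert frequency to wavelength (c = 299792458 m/s):
λ₀ = c/f₀ = 299792458/7.710e+19 = 3.8883587e-12 m = 3.8884 pm

Calculate Compton shift:
Δλ = λ_C(1 - cos(100°)) = 2.8476 pm

Final wavelength:
λ' = λ₀ + Δλ = 3.8884 + 2.8476 = 6.7360 pm

Final frequency:
f' = c/λ' = 299792458/6.7359933e-12 = 4.4506050e+19 Hz

Frequency shift (decrease):
Δf = f₀ - f' = 7.710e+19 - 4.4506050e+19 = 3.259e+19 Hz

(Intermediate values are shown rounded; full precision is carried through to the final answer.)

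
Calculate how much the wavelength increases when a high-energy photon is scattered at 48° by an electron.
0.8028 pm

Using the Compton scattering formula:
Δλ = λ_C(1 - cos θ)

where λ_C = h/(m_e·c) ≈ 2.4263 pm is the Compton wavelength of an electron.

For θ = 48°:
cos(48°) = 0.6691
1 - cos(48°) = 0.3309

Δλ = 2.4263 × 0.3309
Δλ = 0.8028 pm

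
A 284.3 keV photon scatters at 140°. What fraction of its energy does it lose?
0.4956 (or 49.56%)

Calculate initial and final photon energies:

Initial: E₀ = 284.3 keV → λ₀ = 4.3610 pm
Compton shift: Δλ = 4.2850 pm
Final wavelength: λ' = 8.6460 pm
Final energy: E' = 143.4006 keV

Fractional energy loss:
(E₀ - E')/E₀ = (284.3000 - 143.4006)/284.3000
= 140.8994/284.3000
= 0.4956
= 49.56%

(Intermediate values are shown rounded; full precision is carried through to the final answer.)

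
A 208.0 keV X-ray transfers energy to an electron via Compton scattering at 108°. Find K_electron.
72.3033 keV

By energy conservation: K_e = E_initial - E_final

First find the scattered photon energy:
Initial wavelength: λ = hc/E = 5.9608 pm
Compton shift: Δλ = λ_C(1 - cos(108°)) = 3.1761 pm
Final wavelength: λ' = 5.9608 + 3.1761 = 9.1369 pm
Final photon energy: E' = hc/λ' = 135.6967 keV

Electron kinetic energy:
K_e = E - E' = 208.0000 - 135.6967 = 72.3033 keV

(Intermediate values are shown rounded; full precision is carried through to the final answer.)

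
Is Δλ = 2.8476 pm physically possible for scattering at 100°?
Yes, consistent

Calculate the expected shift for θ = 100°:

Δλ_expected = λ_C(1 - cos(100°))
Δλ_expected = 2.4263 × (1 - cos(100°))
Δλ_expected = 2.4263 × 1.1736
Δλ_expected = 2.8476 pm

Given shift: 2.8476 pm
Expected shift: 2.8476 pm
Difference: 0.0000 pm

The values match. This is consistent with Compton scattering at the stated angle.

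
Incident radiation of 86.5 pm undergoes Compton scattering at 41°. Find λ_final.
87.0952 pm

Using the Compton scattering formula:
λ' = λ + Δλ = λ + λ_C(1 - cos θ)

Given:
- Initial wavelength λ = 86.5 pm
- Scattering angle θ = 41°
- Compton wavelength λ_C ≈ 2.4263 pm

Calculate the shift:
Δλ = 2.4263 × (1 - cos(41°))
Δλ = 2.4263 × 0.2453
Δλ = 0.5952 pm

Final wavelength:
λ' = 86.5 + 0.5952 = 87.0952 pm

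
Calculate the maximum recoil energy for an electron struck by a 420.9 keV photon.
261.9115 keV

Maximum energy transfer occurs at θ = 180° (backscattering).

Initial photon: E₀ = 420.9 keV → λ₀ = 2.9457 pm

Maximum Compton shift (at 180°):
Δλ_max = 2λ_C = 2 × 2.4263 = 4.8526 pm

Final wavelength:
λ' = 2.9457 + 4.8526 = 7.7983 pm

Minimum photon energy (maximum energy to electron):
E'_min = hc/λ' = 158.9885 keV

Maximum electron kinetic energy:
K_max = E₀ - E'_min = 420.9000 - 158.9885 = 261.9115 keV

(Intermediate values are shown rounded; full precision is carried through to the final answer.)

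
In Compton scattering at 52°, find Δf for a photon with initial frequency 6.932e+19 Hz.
1.230e+19 Hz (decrease)

Convert frequency to wavelength (c = 299792458 m/s):
λ₀ = c/f₀ = 299792458/6.932e+19 = 4.3247614e-12 m = 4.3248 pm

Calculate Compton shift:
Δλ = λ_C(1 - cos(52°)) = 0.9325 pm

Final wavelength:
λ' = λ₀ + Δλ = 4.3248 + 0.9325 = 5.2573 pm

Final frequency:
f' = c/λ' = 299792458/5.2572859e-12 = 5.7024188e+19 Hz

Frequency shift (decrease):
Δf = f₀ - f' = 6.932e+19 - 5.7024188e+19 = 1.230e+19 Hz

(Intermediate values are shown rounded; full precision is carried through to the final answer.)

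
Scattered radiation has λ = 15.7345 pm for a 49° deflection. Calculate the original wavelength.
14.9000 pm

From λ' = λ + Δλ, we have λ = λ' - Δλ

First calculate the Compton shift:
Δλ = λ_C(1 - cos θ)
Δλ = 2.4263 × (1 - cos(49°))
Δλ = 2.4263 × 0.3439
Δλ = 0.8345 pm

Initial wavelength:
λ = λ' - Δλ
λ = 15.7345 - 0.8345
λ = 14.9000 pm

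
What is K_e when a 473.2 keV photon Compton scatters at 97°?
241.1122 keV

By energy conservation: K_e = E_initial - E_final

First find the scattered photon energy:
Initial wavelength: λ = hc/E = 2.6201 pm
Compton shift: Δλ = λ_C(1 - cos(97°)) = 2.7220 pm
Final wavelength: λ' = 2.6201 + 2.7220 = 5.3421 pm
Final photon energy: E' = hc/λ' = 232.0878 keV

Electron kinetic energy:
K_e = E - E' = 473.2000 - 232.0878 = 241.1122 keV

(Intermediate values are shown rounded; full precision is carried through to the final answer.)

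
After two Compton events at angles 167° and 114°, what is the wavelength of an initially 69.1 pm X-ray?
77.3036 pm

Apply Compton shift twice:

First scattering at θ₁ = 167°:
Δλ₁ = λ_C(1 - cos(167°))
Δλ₁ = 2.4263 × 1.9744
Δλ₁ = 4.7904 pm

After first scattering:
λ₁ = 69.1 + 4.7904 = 73.8904 pm

Second scattering at θ₂ = 114°:
Δλ₂ = λ_C(1 - cos(114°))
Δλ₂ = 2.4263 × 1.4067
Δλ₂ = 3.4132 pm

Final wavelength:
λ₂ = 73.8904 + 3.4132 = 77.3036 pm

Total shift: Δλ_total = 4.7904 + 3.4132 = 8.2036 pm

(Intermediate values are shown rounded; full precision is carried through to the final answer.)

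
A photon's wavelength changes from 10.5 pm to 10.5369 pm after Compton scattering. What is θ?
10.01°

First find the wavelength shift:
Δλ = λ' - λ = 10.5369 - 10.5 = 0.0369 pm

Using Δλ = λ_C(1 - cos θ), with λ_C = h/(m_e·c) ≈ 2.42631024 pm:
cos θ = 1 - Δλ/λ_C
cos θ = 1 - 0.0369/2.42631024
cos θ = 0.984792

θ = arccos(0.984792)
θ = 10.01°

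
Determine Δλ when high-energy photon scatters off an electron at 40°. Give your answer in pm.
0.5676 pm

Using the Compton scattering formula:
Δλ = λ_C(1 - cos θ)

where λ_C = h/(m_e·c) ≈ 2.4263 pm is the Compton wavelength of an electron.

For θ = 40°:
cos(40°) = 0.7660
1 - cos(40°) = 0.2340

Δλ = 2.4263 × 0.2340
Δλ = 0.5676 pm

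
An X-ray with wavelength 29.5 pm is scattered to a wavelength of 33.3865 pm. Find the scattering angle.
127.00°

First find the wavelength shift:
Δλ = λ' - λ = 33.3865 - 29.5 = 3.8865 pm

Using Δλ = λ_C(1 - cos θ), with λ_C = h/(m_e·c) ≈ 2.42631024 pm:
cos θ = 1 - Δλ/λ_C
cos θ = 1 - 3.8865/2.42631024
cos θ = -0.601815

θ = arccos(-0.601815)
θ = 127.00°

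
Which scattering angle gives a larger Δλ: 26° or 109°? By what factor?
109° produces the larger shift by a factor of 13.098

Calculate both shifts using Δλ = λ_C(1 - cos θ):

For θ₁ = 26°:
Δλ₁ = 2.4263 × (1 - cos(26°))
Δλ₁ = 2.4263 × 0.1012
Δλ₁ = 0.2456 pm

For θ₂ = 109°:
Δλ₂ = 2.4263 × (1 - cos(109°))
Δλ₂ = 2.4263 × 1.3256
Δλ₂ = 3.2162 pm

The 109° angle produces the larger shift.
Ratio: 3.2162/0.2456 = 13.098

(Intermediate values are shown rounded; full precision is carried through to the final answer.)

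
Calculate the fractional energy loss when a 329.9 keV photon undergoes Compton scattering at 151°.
0.5476 (or 54.76%)

Calculate initial and final photon energies:

Initial: E₀ = 329.9 keV → λ₀ = 3.7582 pm
Compton shift: Δλ = 4.5484 pm
Final wavelength: λ' = 8.3066 pm
Final energy: E' = 149.2591 keV

Fractional energy loss:
(E₀ - E')/E₀ = (329.9000 - 149.2591)/329.9000
= 180.6409/329.9000
= 0.5476
= 54.76%

(Intermediate values are shown rounded; full precision is carried through to the final answer.)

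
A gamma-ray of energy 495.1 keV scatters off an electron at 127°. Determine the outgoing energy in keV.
194.0065 keV

First convert energy to wavelength:
λ = hc/E, with hc ≈ 1239.842 keV·pm (i.e. 1239.842 eV·nm)

For E = 495.1 keV = 495100 eV:
λ = 1239.842 keV·pm / 495.1 keV
λ = 2.5042 pm

Calculate the Compton shift:
Δλ = λ_C(1 - cos(127°)) = 2.4263 × 1.6018
Δλ = 3.8865 pm

Final wavelength:
λ' = 2.5042 + 3.8865 = 6.3907 pm

Final energy:
E' = hc/λ' = 1239.842 / 6.3907 = 194.0065 keV

(Intermediate values are shown rounded; full precision is carried through to the final answer.)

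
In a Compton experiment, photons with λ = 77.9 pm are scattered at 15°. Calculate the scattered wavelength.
77.9827 pm

Using the Compton scattering formula:
λ' = λ + Δλ = λ + λ_C(1 - cos θ)

Given:
- Initial wavelength λ = 77.9 pm
- Scattering angle θ = 15°
- Compton wavelength λ_C ≈ 2.4263 pm

Calculate the shift:
Δλ = 2.4263 × (1 - cos(15°))
Δλ = 2.4263 × 0.0341
Δλ = 0.0827 pm

Final wavelength:
λ' = 77.9 + 0.0827 = 77.9827 pm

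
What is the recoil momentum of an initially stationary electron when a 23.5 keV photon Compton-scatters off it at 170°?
2.3976e-23 kg·m/s

The electron is initially at rest, so by conservation of momentum:
p⃗_e = p⃗₀ − p⃗'  (incident photon momentum minus scattered photon momentum)

Photon momentum magnitudes (p = h/λ = E/c):
λ₀ = hc/E₀ = 52.7592 pm → p₀ = h/λ₀ = 1.2559e-23 kg·m/s
Δλ = λ_C(1 − cos 170°) = 4.8158 pm
λ' = 57.5750 pm → p' = h/λ' = 1.1509e-23 kg·m/s

The scattered photon makes angle θ = 170° with the incident direction, so by the law of cosines:
|p⃗_e|² = p₀² + p'² − 2p₀p'cos θ
|p⃗_e|² = (1.2559e-23)² + (1.1509e-23)² − 2·1.2559e-23·1.1509e-23·cos(170°)
|p⃗_e| = 2.3976e-23 kg·m/s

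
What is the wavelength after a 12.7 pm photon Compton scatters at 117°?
16.2278 pm

Using the Compton scattering formula:
λ' = λ + Δλ = λ + λ_C(1 - cos θ)

Given:
- Initial wavelength λ = 12.7 pm
- Scattering angle θ = 117°
- Compton wavelength λ_C ≈ 2.4263 pm

Calculate the shift:
Δλ = 2.4263 × (1 - cos(117°))
Δλ = 2.4263 × 1.4540
Δλ = 3.5278 pm

Final wavelength:
λ' = 12.7 + 3.5278 = 16.2278 pm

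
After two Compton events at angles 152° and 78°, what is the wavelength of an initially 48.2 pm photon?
54.6905 pm

Apply Compton shift twice:

First scattering at θ₁ = 152°:
Δλ₁ = λ_C(1 - cos(152°))
Δλ₁ = 2.4263 × 1.8829
Δλ₁ = 4.5686 pm

After first scattering:
λ₁ = 48.2 + 4.5686 = 52.7686 pm

Second scattering at θ₂ = 78°:
Δλ₂ = λ_C(1 - cos(78°))
Δλ₂ = 2.4263 × 0.7921
Δλ₂ = 1.9219 pm

Final wavelength:
λ₂ = 52.7686 + 1.9219 = 54.6905 pm

Total shift: Δλ_total = 4.5686 + 1.9219 = 6.4905 pm

(Intermediate values are shown rounded; full precision is carried through to the final answer.)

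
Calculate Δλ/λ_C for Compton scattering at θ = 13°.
0.0256 λ_C

The Compton shift formula is:
Δλ = λ_C(1 - cos θ)

Dividing both sides by λ_C:
Δλ/λ_C = 1 - cos θ

For θ = 13°:
Δλ/λ_C = 1 - cos(13°)
Δλ/λ_C = 1 - 0.9744
Δλ/λ_C = 0.0256

This means the shift is 0.0256 × λ_C = 0.0622 pm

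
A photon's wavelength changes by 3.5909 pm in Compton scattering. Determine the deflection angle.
118.68°

From the Compton formula Δλ = λ_C(1 - cos θ), we can solve for θ:

cos θ = 1 - Δλ/λ_C

Given:
- Δλ = 3.5909 pm
- λ_C = h/(m_e·c) ≈ 2.42631024 pm

cos θ = 1 - 3.5909/2.42631024
cos θ = 1 - 1.479984
cos θ = -0.479984

θ = arccos(-0.479984)
θ = 118.68°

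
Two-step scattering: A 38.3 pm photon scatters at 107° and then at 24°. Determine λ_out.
41.6455 pm

Apply Compton shift twice:

First scattering at θ₁ = 107°:
Δλ₁ = λ_C(1 - cos(107°))
Δλ₁ = 2.4263 × 1.2924
Δλ₁ = 3.1357 pm

After first scattering:
λ₁ = 38.3 + 3.1357 = 41.4357 pm

Second scattering at θ₂ = 24°:
Δλ₂ = λ_C(1 - cos(24°))
Δλ₂ = 2.4263 × 0.0865
Δλ₂ = 0.2098 pm

Final wavelength:
λ₂ = 41.4357 + 0.2098 = 41.6455 pm

Total shift: Δλ_total = 3.1357 + 0.2098 = 3.3455 pm

(Intermediate values are shown rounded; full precision is carried through to the final answer.)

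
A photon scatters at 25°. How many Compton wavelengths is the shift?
0.0937 λ_C

The Compton shift formula is:
Δλ = λ_C(1 - cos θ)

Dividing both sides by λ_C:
Δλ/λ_C = 1 - cos θ

For θ = 25°:
Δλ/λ_C = 1 - cos(25°)
Δλ/λ_C = 1 - 0.9063
Δλ/λ_C = 0.0937

This means the shift is 0.0937 × λ_C = 0.2273 pm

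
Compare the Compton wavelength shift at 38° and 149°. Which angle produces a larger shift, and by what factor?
149° produces the larger shift by a factor of 8.761

Calculate both shifts using Δλ = λ_C(1 - cos θ):

For θ₁ = 38°:
Δλ₁ = 2.4263 × (1 - cos(38°))
Δλ₁ = 2.4263 × 0.2120
Δλ₁ = 0.5144 pm

For θ₂ = 149°:
Δλ₂ = 2.4263 × (1 - cos(149°))
Δλ₂ = 2.4263 × 1.8572
Δλ₂ = 4.5061 pm

The 149° angle produces the larger shift.
Ratio: 4.5061/0.5144 = 8.761

(Intermediate values are shown rounded; full precision is carried through to the final answer.)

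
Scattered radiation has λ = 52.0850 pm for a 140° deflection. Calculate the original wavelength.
47.8000 pm

From λ' = λ + Δλ, we have λ = λ' - Δλ

First calculate the Compton shift:
Δλ = λ_C(1 - cos θ)
Δλ = 2.4263 × (1 - cos(140°))
Δλ = 2.4263 × 1.7660
Δλ = 4.2850 pm

Initial wavelength:
λ = λ' - Δλ
λ = 52.0850 - 4.2850
λ = 47.8000 pm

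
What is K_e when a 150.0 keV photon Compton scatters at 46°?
12.3387 keV

By energy conservation: K_e = E_initial - E_final

First find the scattered photon energy:
Initial wavelength: λ = hc/E = 8.2656 pm
Compton shift: Δλ = λ_C(1 - cos(46°)) = 0.7409 pm
Final wavelength: λ' = 8.2656 + 0.7409 = 9.0065 pm
Final photon energy: E' = hc/λ' = 137.6613 keV

Electron kinetic energy:
K_e = E - E' = 150.0000 - 137.6613 = 12.3387 keV

(Intermediate values are shown rounded; full precision is carried through to the final answer.)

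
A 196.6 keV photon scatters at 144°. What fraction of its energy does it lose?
0.4104 (or 41.04%)

Calculate initial and final photon energies:

Initial: E₀ = 196.6 keV → λ₀ = 6.3064 pm
Compton shift: Δλ = 4.3892 pm
Final wavelength: λ' = 10.6957 pm
Final energy: E' = 115.9201 keV

Fractional energy loss:
(E₀ - E')/E₀ = (196.6000 - 115.9201)/196.6000
= 80.6799/196.6000
= 0.4104
= 41.04%

(Intermediate values are shown rounded; full precision is carried through to the final answer.)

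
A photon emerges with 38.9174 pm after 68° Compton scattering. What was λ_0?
37.4000 pm

From λ' = λ + Δλ, we have λ = λ' - Δλ

First calculate the Compton shift:
Δλ = λ_C(1 - cos θ)
Δλ = 2.4263 × (1 - cos(68°))
Δλ = 2.4263 × 0.6254
Δλ = 1.5174 pm

Initial wavelength:
λ = λ' - Δλ
λ = 38.9174 - 1.5174
λ = 37.4000 pm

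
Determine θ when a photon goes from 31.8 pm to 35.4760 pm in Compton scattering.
121.00°

First find the wavelength shift:
Δλ = λ' - λ = 35.4760 - 31.8 = 3.6760 pm

Using Δλ = λ_C(1 - cos θ), with λ_C = h/(m_e·c) ≈ 2.42631024 pm:
cos θ = 1 - Δλ/λ_C
cos θ = 1 - 3.6760/2.42631024
cos θ = -0.515058

θ = arccos(-0.515058)
θ = 121.00°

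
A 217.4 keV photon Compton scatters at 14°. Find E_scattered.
214.6869 keV

First convert energy to wavelength:
λ = hc/E, with hc ≈ 1239.842 keV·pm (i.e. 1239.842 eV·nm)

For E = 217.4 keV = 217400 eV:
λ = 1239.842 keV·pm / 217.4 keV
λ = 5.7030 pm

Calculate the Compton shift:
Δλ = λ_C(1 - cos(14°)) = 2.4263 × 0.0297
Δλ = 0.0721 pm

Final wavelength:
λ' = 5.7030 + 0.0721 = 5.7751 pm

Final energy:
E' = hc/λ' = 1239.842 / 5.7751 = 214.6869 keV

(Intermediate values are shown rounded; full precision is carried through to the final answer.)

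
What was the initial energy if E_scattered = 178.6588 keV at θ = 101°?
306.1000 keV

Convert final energy to wavelength (hc ≈ 1239.842 keV·pm):
λ' = hc/E' = 1239.842 / 178.6588 = 6.9397 pm

Calculate the Compton shift:
Δλ = λ_C(1 - cos(101°))
Δλ = 2.4263 × (1 - cos(101°))
Δλ = 2.8893 pm

Initial wavelength:
λ = λ' - Δλ = 6.9397 - 2.8893 = 4.0504 pm

Initial energy:
E = hc/λ = 1239.842 / 4.0504 = 306.1000 keV

(Intermediate values are shown rounded; full precision is carried through to the final answer.)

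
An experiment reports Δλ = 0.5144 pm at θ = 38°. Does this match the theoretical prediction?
Yes, consistent

Calculate the expected shift for θ = 38°:

Δλ_expected = λ_C(1 - cos(38°))
Δλ_expected = 2.4263 × (1 - cos(38°))
Δλ_expected = 2.4263 × 0.2120
Δλ_expected = 0.5144 pm

Given shift: 0.5144 pm
Expected shift: 0.5144 pm
Difference: 0.0000 pm

The values match. This is consistent with Compton scattering at the stated angle.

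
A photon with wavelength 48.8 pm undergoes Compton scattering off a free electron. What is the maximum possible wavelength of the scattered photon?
53.6526 pm (at θ = 180°)

The Compton shift is Δλ = λ_C(1 − cos θ).

Since cos θ ranges from −1 to 1, the factor (1 − cos θ) ranges from 0 to 2; the maximum shift occurs at θ = 180° (backscattering):
Δλ_max = 2λ_C = 2 × 2.4263 pm = 4.8526 pm

Maximum scattered wavelength:
λ'_max = λ₀ + Δλ_max = 48.8 + 4.8526 = 53.6526 pm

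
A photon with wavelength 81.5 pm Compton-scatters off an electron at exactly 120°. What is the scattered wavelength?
85.1395 pm

Using the Compton formula: λ' = λ + λ_C(1 − cos θ)

For θ = 120°, cos θ = -1/2 (exact) = -0.5000, so:
1 − cos 120° = 1 − (-1/2) = 1.5000

Δλ = λ_C × 1.5000 = 2.4263 × 1.5000 = 3.6395 pm

λ' = 81.5 + 3.6395 = 85.1395 pm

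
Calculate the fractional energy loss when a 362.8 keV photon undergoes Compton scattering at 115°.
0.5025 (or 50.25%)

Calculate initial and final photon energies:

Initial: E₀ = 362.8 keV → λ₀ = 3.4174 pm
Compton shift: Δλ = 3.4517 pm
Final wavelength: λ' = 6.8691 pm
Final energy: E' = 180.4945 keV

Fractional energy loss:
(E₀ - E')/E₀ = (362.8000 - 180.4945)/362.8000
= 182.3055/362.8000
= 0.5025
= 50.25%

(Intermediate values are shown rounded; full precision is carried through to the final answer.)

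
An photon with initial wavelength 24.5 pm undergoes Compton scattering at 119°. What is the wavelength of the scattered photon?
28.1026 pm

Using the Compton scattering formula:
λ' = λ + Δλ = λ + λ_C(1 - cos θ)

Given:
- Initial wavelength λ = 24.5 pm
- Scattering angle θ = 119°
- Compton wavelength λ_C ≈ 2.4263 pm

Calculate the shift:
Δλ = 2.4263 × (1 - cos(119°))
Δλ = 2.4263 × 1.4848
Δλ = 3.6026 pm

Final wavelength:
λ' = 24.5 + 3.6026 = 28.1026 pm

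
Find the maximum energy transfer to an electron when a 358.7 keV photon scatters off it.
209.4852 keV

Maximum energy transfer occurs at θ = 180° (backscattering).

Initial photon: E₀ = 358.7 keV → λ₀ = 3.4565 pm

Maximum Compton shift (at 180°):
Δλ_max = 2λ_C = 2 × 2.4263 = 4.8526 pm

Final wavelength:
λ' = 3.4565 + 4.8526 = 8.3091 pm

Minimum photon energy (maximum energy to electron):
E'_min = hc/λ' = 149.2148 keV

Maximum electron kinetic energy:
K_max = E₀ - E'_min = 358.7000 - 149.2148 = 209.4852 keV

(Intermediate values are shown rounded; full precision is carried through to the final answer.)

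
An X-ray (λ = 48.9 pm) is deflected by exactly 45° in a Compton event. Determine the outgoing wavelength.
49.6106 pm

Using the Compton formula: λ' = λ + λ_C(1 − cos θ)

For θ = 45°, cos θ = √2/2 (exact) ≈ 0.7071, so:
1 − cos 45° = 1 − (√2/2) ≈ 0.2929

Δλ = λ_C × 0.2929 = 2.4263 × 0.2929 = 0.7106 pm

λ' = 48.9 + 0.7106 = 49.6106 pm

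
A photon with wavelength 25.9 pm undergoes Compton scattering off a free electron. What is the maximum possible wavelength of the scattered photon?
30.7526 pm (at θ = 180°)

The Compton shift is Δλ = λ_C(1 − cos θ).

Since cos θ ranges from −1 to 1, the factor (1 − cos θ) ranges from 0 to 2; the maximum shift occurs at θ = 180° (backscattering):
Δλ_max = 2λ_C = 2 × 2.4263 pm = 4.8526 pm

Maximum scattered wavelength:
λ'_max = λ₀ + Δλ_max = 25.9 + 4.8526 = 30.7526 pm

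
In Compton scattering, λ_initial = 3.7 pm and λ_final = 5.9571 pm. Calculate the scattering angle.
86.00°

First find the wavelength shift:
Δλ = λ' - λ = 5.9571 - 3.7 = 2.2571 pm

Using Δλ = λ_C(1 - cos θ), with λ_C = h/(m_e·c) ≈ 2.42631024 pm:
cos θ = 1 - Δλ/λ_C
cos θ = 1 - 2.2571/2.42631024
cos θ = 0.069740

θ = arccos(0.069740)
θ = 86.00°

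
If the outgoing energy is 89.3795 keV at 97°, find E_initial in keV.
111.2000 keV

Convert final energy to wavelength (hc ≈ 1239.842 keV·pm):
λ' = hc/E' = 1239.842 / 89.3795 = 13.8717 pm

Calculate the Compton shift:
Δλ = λ_C(1 - cos(97°))
Δλ = 2.4263 × (1 - cos(97°))
Δλ = 2.7220 pm

Initial wavelength:
λ = λ' - Δλ = 13.8717 - 2.7220 = 11.1497 pm

Initial energy:
E = hc/λ = 1239.842 / 11.1497 = 111.2000 keV

(Intermediate values are shown rounded; full precision is carried through to the final answer.)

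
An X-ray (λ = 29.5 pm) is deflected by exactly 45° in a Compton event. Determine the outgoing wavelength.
30.2106 pm

Using the Compton formula: λ' = λ + λ_C(1 − cos θ)

For θ = 45°, cos θ = √2/2 (exact) ≈ 0.7071, so:
1 − cos 45° = 1 − (√2/2) ≈ 0.2929

Δλ = λ_C × 0.2929 = 2.4263 × 0.2929 = 0.7106 pm

λ' = 29.5 + 0.7106 = 30.2106 pm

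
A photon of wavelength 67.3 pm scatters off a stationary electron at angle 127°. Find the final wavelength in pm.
71.1865 pm

Using the Compton scattering formula:
λ' = λ + Δλ = λ + λ_C(1 - cos θ)

Given:
- Initial wavelength λ = 67.3 pm
- Scattering angle θ = 127°
- Compton wavelength λ_C ≈ 2.4263 pm

Calculate the shift:
Δλ = 2.4263 × (1 - cos(127°))
Δλ = 2.4263 × 1.6018
Δλ = 3.8865 pm

Final wavelength:
λ' = 67.3 + 3.8865 = 71.1865 pm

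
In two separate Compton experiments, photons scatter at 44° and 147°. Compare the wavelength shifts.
147° produces the larger shift by a factor of 6.551

Calculate both shifts using Δλ = λ_C(1 - cos θ):

For θ₁ = 44°:
Δλ₁ = 2.4263 × (1 - cos(44°))
Δλ₁ = 2.4263 × 0.2807
Δλ₁ = 0.6810 pm

For θ₂ = 147°:
Δλ₂ = 2.4263 × (1 - cos(147°))
Δλ₂ = 2.4263 × 1.8387
Δλ₂ = 4.4612 pm

The 147° angle produces the larger shift.
Ratio: 4.4612/0.6810 = 6.551

(Intermediate values are shown rounded; full precision is carried through to the final answer.)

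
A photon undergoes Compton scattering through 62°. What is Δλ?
1.2872 pm

Using the Compton scattering formula:
Δλ = λ_C(1 - cos θ)

where λ_C = h/(m_e·c) ≈ 2.4263 pm is the Compton wavelength of an electron.

For θ = 62°:
cos(62°) = 0.4695
1 - cos(62°) = 0.5305

Δλ = 2.4263 × 0.5305
Δλ = 1.2872 pm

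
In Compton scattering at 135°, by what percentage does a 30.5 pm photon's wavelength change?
13.5802%

Calculate the Compton shift:
Δλ = λ_C(1 - cos(135°))
Δλ = 2.4263 × (1 - cos(135°))
Δλ = 2.4263 × 1.7071
Δλ = 4.1420 pm

Percentage change:
(Δλ/λ₀) × 100 = (4.1420/30.5) × 100
= 13.5802%

(Intermediate values are shown rounded; full precision is carried through to the final answer.)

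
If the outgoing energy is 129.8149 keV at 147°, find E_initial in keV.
243.6002 keV

Convert final energy to wavelength (hc ≈ 1239.842 keV·pm):
λ' = hc/E' = 1239.842 / 129.8149 = 9.5508 pm

Calculate the Compton shift:
Δλ = λ_C(1 - cos(147°))
Δλ = 2.4263 × (1 - cos(147°))
Δλ = 4.4612 pm

Initial wavelength:
λ = λ' - Δλ = 9.5508 - 4.4612 = 5.0897 pm

Initial energy:
E = hc/λ = 1239.842 / 5.0897 = 243.6002 keV

(Intermediate values are shown rounded; full precision is carried through to the final answer.)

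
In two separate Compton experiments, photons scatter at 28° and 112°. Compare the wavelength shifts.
112° produces the larger shift by a factor of 11.744

Calculate both shifts using Δλ = λ_C(1 - cos θ):

For θ₁ = 28°:
Δλ₁ = 2.4263 × (1 - cos(28°))
Δλ₁ = 2.4263 × 0.1171
Δλ₁ = 0.2840 pm

For θ₂ = 112°:
Δλ₂ = 2.4263 × (1 - cos(112°))
Δλ₂ = 2.4263 × 1.3746
Δλ₂ = 3.3352 pm

The 112° angle produces the larger shift.
Ratio: 3.3352/0.2840 = 11.744

(Intermediate values are shown rounded; full precision is carried through to the final answer.)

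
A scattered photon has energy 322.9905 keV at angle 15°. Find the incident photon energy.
330.1000 keV

Convert final energy to wavelength (hc ≈ 1239.842 keV·pm):
λ' = hc/E' = 1239.842 / 322.9905 = 3.8386 pm

Calculate the Compton shift:
Δλ = λ_C(1 - cos(15°))
Δλ = 2.4263 × (1 - cos(15°))
Δλ = 0.0827 pm

Initial wavelength:
λ = λ' - Δλ = 3.8386 - 0.0827 = 3.7560 pm

Initial energy:
E = hc/λ = 1239.842 / 3.7560 = 330.1000 keV

(Intermediate values are shown rounded; full precision is carried through to the final answer.)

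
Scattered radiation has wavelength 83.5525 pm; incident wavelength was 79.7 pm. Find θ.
126.00°

First find the wavelength shift:
Δλ = λ' - λ = 83.5525 - 79.7 = 3.8525 pm

Using Δλ = λ_C(1 - cos θ), with λ_C = h/(m_e·c) ≈ 2.42631024 pm:
cos θ = 1 - Δλ/λ_C
cos θ = 1 - 3.8525/2.42631024
cos θ = -0.587802

θ = arccos(-0.587802)
θ = 126.00°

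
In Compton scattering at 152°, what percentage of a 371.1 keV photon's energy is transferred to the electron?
0.5776 (or 57.76%)

Calculate initial and final photon energies:

Initial: E₀ = 371.1 keV → λ₀ = 3.3410 pm
Compton shift: Δλ = 4.5686 pm
Final wavelength: λ' = 7.9096 pm
Final energy: E' = 156.7514 keV

Fractional energy loss:
(E₀ - E')/E₀ = (371.1000 - 156.7514)/371.1000
= 214.3486/371.1000
= 0.5776
= 57.76%

(Intermediate values are shown rounded; full precision is carried through to the final answer.)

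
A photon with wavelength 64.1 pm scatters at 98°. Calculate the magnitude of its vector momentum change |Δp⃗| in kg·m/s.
1.5283e-23 kg·m/s

Photon momentum magnitude is p = h/λ.

Initial momentum:
p₀ = h/λ = 6.6261e-34/6.4100e-11 = 1.0337e-23 kg·m/s

After scattering:
λ' = λ + Δλ = 64.1 + 2.7640 = 66.8640 pm
p' = h/λ' = 6.6261e-34/6.6864e-11 = 9.9098e-24 kg·m/s

Momentum is a vector; the scattered photon's direction makes angle θ = 98° with the incident direction. The magnitude of the vector change Δp⃗ = p⃗₀ − p⃗' is found from the law of cosines:
|Δp⃗|² = p₀² + p'² − 2p₀p'cos θ
|Δp⃗|² = (1.0337e-23)² + (9.9098e-24)² − 2·1.0337e-23·9.9098e-24·cos(98°)
|Δp⃗| = 1.5283e-23 kg·m/s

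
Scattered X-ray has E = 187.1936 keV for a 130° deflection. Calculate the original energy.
470.0998 keV

Convert final energy to wavelength (hc ≈ 1239.842 keV·pm):
λ' = hc/E' = 1239.842 / 187.1936 = 6.6233 pm

Calculate the Compton shift:
Δλ = λ_C(1 - cos(130°))
Δλ = 2.4263 × (1 - cos(130°))
Δλ = 3.9859 pm

Initial wavelength:
λ = λ' - Δλ = 6.6233 - 3.9859 = 2.6374 pm

Initial energy:
E = hc/λ = 1239.842 / 2.6374 = 470.0998 keV

(Intermediate values are shown rounded; full precision is carried through to the final answer.)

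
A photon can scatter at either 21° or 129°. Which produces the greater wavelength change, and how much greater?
129° produces the larger shift by a factor of 24.531

Calculate both shifts using Δλ = λ_C(1 - cos θ):

For θ₁ = 21°:
Δλ₁ = 2.4263 × (1 - cos(21°))
Δλ₁ = 2.4263 × 0.0664
Δλ₁ = 0.1612 pm

For θ₂ = 129°:
Δλ₂ = 2.4263 × (1 - cos(129°))
Δλ₂ = 2.4263 × 1.6293
Δλ₂ = 3.9532 pm

The 129° angle produces the larger shift.
Ratio: 3.9532/0.1612 = 24.531

(Intermediate values are shown rounded; full precision is carried through to the final answer.)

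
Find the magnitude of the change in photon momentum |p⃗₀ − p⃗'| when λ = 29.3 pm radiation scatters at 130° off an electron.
3.8554e-23 kg·m/s

Photon momentum magnitude is p = h/λ.

Initial momentum:
p₀ = h/λ = 6.6261e-34/2.9300e-11 = 2.2615e-23 kg·m/s

After scattering:
λ' = λ + Δλ = 29.3 + 3.9859 = 33.2859 pm
p' = h/λ' = 6.6261e-34/3.3286e-11 = 1.9907e-23 kg·m/s

Momentum is a vector; the scattered photon's direction makes angle θ = 130° with the incident direction. The magnitude of the vector change Δp⃗ = p⃗₀ − p⃗' is found from the law of cosines:
|Δp⃗|² = p₀² + p'² − 2p₀p'cos θ
|Δp⃗|² = (2.2615e-23)² + (1.9907e-23)² − 2·2.2615e-23·1.9907e-23·cos(130°)
|Δp⃗| = 3.8554e-23 kg·m/s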